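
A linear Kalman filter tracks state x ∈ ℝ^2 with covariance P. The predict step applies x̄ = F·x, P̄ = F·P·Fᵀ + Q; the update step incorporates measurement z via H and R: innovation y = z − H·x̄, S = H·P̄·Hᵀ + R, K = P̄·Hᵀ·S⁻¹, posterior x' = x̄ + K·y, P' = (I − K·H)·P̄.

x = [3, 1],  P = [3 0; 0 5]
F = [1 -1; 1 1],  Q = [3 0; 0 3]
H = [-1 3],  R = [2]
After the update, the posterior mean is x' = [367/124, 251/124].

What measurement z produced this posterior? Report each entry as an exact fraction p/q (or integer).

x̄ = F·x = [2, 4]
P̄ = F·P·Fᵀ + Q = [11 -2; -2 11]
S = H·P̄·Hᵀ + R = [124]
K = P̄·Hᵀ·S⁻¹ = [-17/124; 35/124]
x' − x̄ = [119/124, -245/124] = K·y
y = (KᵀK)⁻¹·Kᵀ·(x' − x̄) = [-7]
z = y + H·x̄ = [-7] + [10] = [3]

z = [3]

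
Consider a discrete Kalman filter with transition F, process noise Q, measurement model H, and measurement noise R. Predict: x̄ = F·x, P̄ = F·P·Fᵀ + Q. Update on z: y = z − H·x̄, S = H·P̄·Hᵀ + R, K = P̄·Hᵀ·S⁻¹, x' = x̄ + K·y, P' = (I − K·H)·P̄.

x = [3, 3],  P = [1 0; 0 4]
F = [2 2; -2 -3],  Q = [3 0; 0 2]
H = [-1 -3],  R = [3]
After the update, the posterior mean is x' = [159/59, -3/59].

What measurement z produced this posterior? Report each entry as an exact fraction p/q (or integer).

z = [-3]

x̄ = F·x = [12, -15]
P̄ = F·P·Fᵀ + Q = [23 -28; -28 42]
S = H·P̄·Hᵀ + R = [236]
K = P̄·Hᵀ·S⁻¹ = [61/236; -49/118]
x' − x̄ = [-549/59, 882/59] = K·y
y = (KᵀK)⁻¹·Kᵀ·(x' − x̄) = [-36]
z = y + H·x̄ = [-36] + [33] = [-3]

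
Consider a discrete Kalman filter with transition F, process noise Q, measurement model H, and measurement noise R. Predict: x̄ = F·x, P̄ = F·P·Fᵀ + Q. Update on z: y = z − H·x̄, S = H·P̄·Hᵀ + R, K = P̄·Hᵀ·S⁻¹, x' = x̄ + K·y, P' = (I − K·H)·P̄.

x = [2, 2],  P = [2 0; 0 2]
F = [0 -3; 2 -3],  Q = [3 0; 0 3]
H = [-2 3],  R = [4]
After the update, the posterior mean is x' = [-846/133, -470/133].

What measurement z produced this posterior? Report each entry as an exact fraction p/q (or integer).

z = [2]

x̄ = F·x = [-6, -2]
P̄ = F·P·Fᵀ + Q = [21 18; 18 29]
S = H·P̄·Hᵀ + R = [133]
K = P̄·Hᵀ·S⁻¹ = [12/133; 51/133]
x' − x̄ = [-48/133, -204/133] = K·y
y = (KᵀK)⁻¹·Kᵀ·(x' − x̄) = [-4]
z = y + H·x̄ = [-4] + [6] = [2]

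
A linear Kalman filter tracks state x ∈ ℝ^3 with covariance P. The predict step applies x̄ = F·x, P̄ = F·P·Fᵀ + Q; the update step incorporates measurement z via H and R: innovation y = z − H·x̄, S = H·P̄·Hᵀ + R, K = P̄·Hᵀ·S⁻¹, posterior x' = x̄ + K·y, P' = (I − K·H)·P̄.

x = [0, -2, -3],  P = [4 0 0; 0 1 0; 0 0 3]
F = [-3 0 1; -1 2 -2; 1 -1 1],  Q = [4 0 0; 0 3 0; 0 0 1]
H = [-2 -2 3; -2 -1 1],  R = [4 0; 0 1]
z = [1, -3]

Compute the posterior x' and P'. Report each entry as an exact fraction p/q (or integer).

x' = [1367/531, -655/354, 34/59]
P' = [1427/1062 -2267/1416 63/236; -2267/1416 5871/1888 375/944; 63/236 375/944 351/472]

x̄ = F·x = [-3, 2, -1]
P̄ = F·P·Fᵀ + Q = [43 6 -9; 6 23 -12; -9 -12 9]
y = z − H·x̄ = [2, -6]
S = H·P̄·Hᵀ + R = [649 413; 413 289]
K = P̄·Hᵀ·S⁻¹ = [1397/4248 -59/72; -2585/5664 47/96; 213/944 -3/16]
x' = x̄ + K·y = [1367/531, -655/354, 34/59]
P' = (I − K·H)·P̄ = [1427/1062 -2267/1416 63/236; -2267/1416 5871/1888 375/944; 63/236 375/944 351/472]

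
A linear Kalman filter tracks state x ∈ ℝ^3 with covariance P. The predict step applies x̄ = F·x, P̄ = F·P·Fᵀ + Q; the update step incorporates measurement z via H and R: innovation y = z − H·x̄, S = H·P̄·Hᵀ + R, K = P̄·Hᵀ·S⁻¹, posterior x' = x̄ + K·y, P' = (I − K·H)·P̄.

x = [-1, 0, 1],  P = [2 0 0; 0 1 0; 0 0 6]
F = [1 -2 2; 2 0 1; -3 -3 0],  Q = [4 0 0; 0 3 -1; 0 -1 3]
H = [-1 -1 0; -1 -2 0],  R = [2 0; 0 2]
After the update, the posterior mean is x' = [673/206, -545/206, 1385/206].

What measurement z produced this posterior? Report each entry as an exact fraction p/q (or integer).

z = [-2, 3]

x̄ = F·x = [1, -1, 3]
P̄ = F·P·Fᵀ + Q = [34 16 0; 16 17 -13; 0 -13 30]
S = H·P̄·Hᵀ + R = [85 116; 116 168]
K = P̄·Hᵀ·S⁻¹ = [-93/103 95/412; 32/103 -211/412; -104/103 351/412]
x' − x̄ = [467/206, -339/206, 767/206] = K·y
y = (KᵀK)⁻¹·Kᵀ·(x' − x̄) = [-2, 2]
z = y + H·x̄ = [-2, 2] + [0, 1] = [-2, 3]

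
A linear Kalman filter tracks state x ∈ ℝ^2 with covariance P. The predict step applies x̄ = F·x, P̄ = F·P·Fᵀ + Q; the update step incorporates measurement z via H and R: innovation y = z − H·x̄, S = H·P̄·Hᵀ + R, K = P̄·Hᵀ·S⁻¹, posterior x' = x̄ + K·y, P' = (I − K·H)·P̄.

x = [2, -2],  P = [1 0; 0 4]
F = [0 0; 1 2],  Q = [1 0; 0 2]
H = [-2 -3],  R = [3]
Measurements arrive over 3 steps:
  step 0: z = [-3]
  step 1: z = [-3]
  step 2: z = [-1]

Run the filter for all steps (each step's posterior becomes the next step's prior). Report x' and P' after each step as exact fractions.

step 0: x̄ = F·x = [0, -2]
step 0: P̄ = F·P·Fᵀ + Q = [1 0; 0 19]
step 0: y = z − H·x̄ = [-9]
step 0: S = H·P̄·Hᵀ + R = [178]
step 0: K = P̄·Hᵀ·S⁻¹ = [-1/89; -57/178]
step 0: x' = x̄ + K·y = [9/89, 157/178]
step 0: P' = (I − K·H)·P̄ = [87/89 -57/89; -57/89 133/178]
step 1: x̄ = F·x = [0, 166/89]
step 1: P̄ = F·P·Fᵀ + Q = [1 0; 0 303/89]
step 1: y = z − H·x̄ = [231/89]
step 1: S = H·P̄·Hᵀ + R = [3350/89]
step 1: K = P̄·Hᵀ·S⁻¹ = [-89/1675; -909/3350]
step 1: x' = x̄ + K·y = [-231/1675, 3889/3350]
step 1: P' = (I − K·H)·P̄ = [1497/1675 -909/1675; -909/1675 2121/3350]
step 2: x̄ = F·x = [0, 3658/1675]
step 2: P̄ = F·P·Fᵀ + Q = [1 0; 0 5453/1675]
step 2: y = z − H·x̄ = [9299/1675]
step 2: S = H·P̄·Hᵀ + R = [60802/1675]
step 2: K = P̄·Hᵀ·S⁻¹ = [-1675/30401; -2337/8686]
step 2: x' = x̄ + K·y = [-9299/30401, 5995/8686]
step 2: P' = (I − K·H)·P̄ = [27051/30401 -2337/4343; -2337/4343 5453/8686]

step 0: x' = [9/89, 157/178], P' = [87/89 -57/89; -57/89 133/178]
step 1: x' = [-231/1675, 3889/3350], P' = [1497/1675 -909/1675; -909/1675 2121/3350]
step 2: x' = [-9299/30401, 5995/8686], P' = [27051/30401 -2337/4343; -2337/4343 5453/8686]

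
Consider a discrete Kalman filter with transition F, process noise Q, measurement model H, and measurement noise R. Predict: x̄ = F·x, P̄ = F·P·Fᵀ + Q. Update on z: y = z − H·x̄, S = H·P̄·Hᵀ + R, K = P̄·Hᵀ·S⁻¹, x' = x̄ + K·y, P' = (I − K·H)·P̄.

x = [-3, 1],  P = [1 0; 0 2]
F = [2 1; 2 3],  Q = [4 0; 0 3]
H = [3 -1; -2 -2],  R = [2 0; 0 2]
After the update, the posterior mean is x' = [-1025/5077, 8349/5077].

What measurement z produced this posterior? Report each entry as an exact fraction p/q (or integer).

x̄ = F·x = [-5, -3]
P̄ = F·P·Fᵀ + Q = [10 10; 10 25]
S = H·P̄·Hᵀ + R = [57 -50; -50 222]
K = P̄·Hᵀ·S⁻¹ = [1220/5077 -640/5077; -1195/5077 -1870/5077]
x' − x̄ = [24360/5077, 23580/5077] = K·y
y = (KᵀK)⁻¹·Kᵀ·(x' − x̄) = [10, -19]
z = y + H·x̄ = [10, -19] + [-12, 16] = [-2, -3]

z = [-2, -3]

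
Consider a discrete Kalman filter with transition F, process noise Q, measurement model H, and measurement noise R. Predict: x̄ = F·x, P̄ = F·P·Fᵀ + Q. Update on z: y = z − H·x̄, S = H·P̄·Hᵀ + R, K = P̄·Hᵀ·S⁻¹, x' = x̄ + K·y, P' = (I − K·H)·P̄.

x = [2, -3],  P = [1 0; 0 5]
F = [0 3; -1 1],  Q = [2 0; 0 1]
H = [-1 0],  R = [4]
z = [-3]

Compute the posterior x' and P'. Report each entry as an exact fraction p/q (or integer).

x' = [35/17, -25/17]
P' = [188/51 20/17; 20/17 44/17]

x̄ = F·x = [-9, -5]
P̄ = F·P·Fᵀ + Q = [47 15; 15 7]
y = z − H·x̄ = [-12]
S = H·P̄·Hᵀ + R = [51]
K = P̄·Hᵀ·S⁻¹ = [-47/51; -5/17]
x' = x̄ + K·y = [35/17, -25/17]
P' = (I − K·H)·P̄ = [188/51 20/17; 20/17 44/17]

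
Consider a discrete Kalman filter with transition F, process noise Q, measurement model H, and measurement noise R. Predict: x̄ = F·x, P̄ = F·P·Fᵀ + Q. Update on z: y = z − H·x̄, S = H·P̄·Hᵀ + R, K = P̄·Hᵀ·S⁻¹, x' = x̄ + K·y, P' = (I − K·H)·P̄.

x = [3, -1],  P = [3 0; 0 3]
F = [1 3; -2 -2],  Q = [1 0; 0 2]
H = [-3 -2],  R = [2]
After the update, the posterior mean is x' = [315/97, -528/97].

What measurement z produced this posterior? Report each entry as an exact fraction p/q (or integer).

x̄ = F·x = [0, -4]
P̄ = F·P·Fᵀ + Q = [31 -24; -24 26]
S = H·P̄·Hᵀ + R = [97]
K = P̄·Hᵀ·S⁻¹ = [-45/97; 20/97]
x' − x̄ = [315/97, -140/97] = K·y
y = (KᵀK)⁻¹·Kᵀ·(x' − x̄) = [-7]
z = y + H·x̄ = [-7] + [8] = [1]

z = [1]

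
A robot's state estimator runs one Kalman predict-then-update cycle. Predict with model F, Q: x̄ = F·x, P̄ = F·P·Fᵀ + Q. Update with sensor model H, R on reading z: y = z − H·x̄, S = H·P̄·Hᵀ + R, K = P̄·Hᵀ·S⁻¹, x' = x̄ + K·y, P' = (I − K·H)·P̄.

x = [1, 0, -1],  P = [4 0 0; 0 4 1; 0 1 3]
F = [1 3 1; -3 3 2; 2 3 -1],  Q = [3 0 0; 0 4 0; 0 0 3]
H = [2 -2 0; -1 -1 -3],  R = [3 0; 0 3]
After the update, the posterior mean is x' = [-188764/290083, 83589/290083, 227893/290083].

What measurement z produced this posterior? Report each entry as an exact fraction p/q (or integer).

x̄ = F·x = [0, -5, 3]
P̄ = F·P·Fᵀ + Q = [52 39 41; 39 100 9; 41 9 52]
S = H·P̄·Hᵀ + R = [299 -96; -96 1001]
K = P̄·Hᵀ·S⁻¹ = [5482/290083 -61490/290083; -138058/290083 -61346/290083; 44288/290083 -55450/290083]
x' − x̄ = [-188764/290083, 1534004/290083, -642356/290083] = K·y
y = (KᵀK)⁻¹·Kᵀ·(x' − x̄) = [-12, 2]
z = y + H·x̄ = [-12, 2] + [10, -4] = [-2, -2]

z = [-2, -2]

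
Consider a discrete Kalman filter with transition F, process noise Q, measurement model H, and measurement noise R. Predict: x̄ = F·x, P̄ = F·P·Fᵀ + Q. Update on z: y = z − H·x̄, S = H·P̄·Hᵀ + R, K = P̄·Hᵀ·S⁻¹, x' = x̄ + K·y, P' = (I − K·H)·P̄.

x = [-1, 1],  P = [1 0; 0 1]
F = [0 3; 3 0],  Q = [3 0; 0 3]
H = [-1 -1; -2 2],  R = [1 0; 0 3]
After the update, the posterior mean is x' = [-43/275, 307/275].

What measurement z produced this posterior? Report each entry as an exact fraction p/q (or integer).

x̄ = F·x = [3, -3]
P̄ = F·P·Fᵀ + Q = [12 0; 0 12]
S = H·P̄·Hᵀ + R = [25 0; 0 99]
K = P̄·Hᵀ·S⁻¹ = [-12/25 -8/33; -12/25 8/33]
x' − x̄ = [-868/275, 1132/275] = K·y
y = (KᵀK)⁻¹·Kᵀ·(x' − x̄) = [-1, 15]
z = y + H·x̄ = [-1, 15] + [0, -12] = [-1, 3]

z = [-1, 3]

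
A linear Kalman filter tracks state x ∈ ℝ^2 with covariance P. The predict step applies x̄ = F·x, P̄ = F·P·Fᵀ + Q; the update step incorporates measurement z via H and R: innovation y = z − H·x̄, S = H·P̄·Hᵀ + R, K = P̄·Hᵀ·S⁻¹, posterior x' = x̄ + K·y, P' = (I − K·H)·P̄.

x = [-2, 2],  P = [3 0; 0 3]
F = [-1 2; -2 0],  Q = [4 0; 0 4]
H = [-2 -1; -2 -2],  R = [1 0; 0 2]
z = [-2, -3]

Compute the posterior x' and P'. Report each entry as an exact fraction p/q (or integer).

x̄ = F·x = [6, 4]
P̄ = F·P·Fᵀ + Q = [19 6; 6 16]
y = z − H·x̄ = [14, 17]
S = H·P̄·Hᵀ + R = [117 144; 144 190]
K = P̄·Hᵀ·S⁻¹ = [-580/747 27/83; 508/747 -62/83]
x' = x̄ + K·y = [493/747, 614/747]
P' = (I − K·H)·P̄ = [823/747 -1066/747; -1066/747 1624/747]

x' = [493/747, 614/747]
P' = [823/747 -1066/747; -1066/747 1624/747]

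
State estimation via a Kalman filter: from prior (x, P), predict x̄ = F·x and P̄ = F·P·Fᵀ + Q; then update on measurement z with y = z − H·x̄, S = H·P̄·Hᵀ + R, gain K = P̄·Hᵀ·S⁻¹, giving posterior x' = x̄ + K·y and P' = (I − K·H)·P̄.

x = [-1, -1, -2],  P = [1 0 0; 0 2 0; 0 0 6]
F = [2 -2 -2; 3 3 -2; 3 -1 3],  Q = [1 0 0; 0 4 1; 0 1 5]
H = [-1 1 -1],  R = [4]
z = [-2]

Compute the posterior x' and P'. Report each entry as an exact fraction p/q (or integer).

x' = [270/71, -280/71, -416/71]
P' = [5205/142 2073/142 -1580/71; 2073/142 3049/142 350/71; -1580/71 350/71 2082/71]

x̄ = F·x = [4, -2, -8]
P̄ = F·P·Fᵀ + Q = [37 18 -26; 18 55 -32; -26 -32 70]
y = z − H·x̄ = [-4]
S = H·P̄·Hᵀ + R = [142]
K = P̄·Hᵀ·S⁻¹ = [7/142; 69/142; -38/71]
x' = x̄ + K·y = [270/71, -280/71, -416/71]
P' = (I − K·H)·P̄ = [5205/142 2073/142 -1580/71; 2073/142 3049/142 350/71; -1580/71 350/71 2082/71]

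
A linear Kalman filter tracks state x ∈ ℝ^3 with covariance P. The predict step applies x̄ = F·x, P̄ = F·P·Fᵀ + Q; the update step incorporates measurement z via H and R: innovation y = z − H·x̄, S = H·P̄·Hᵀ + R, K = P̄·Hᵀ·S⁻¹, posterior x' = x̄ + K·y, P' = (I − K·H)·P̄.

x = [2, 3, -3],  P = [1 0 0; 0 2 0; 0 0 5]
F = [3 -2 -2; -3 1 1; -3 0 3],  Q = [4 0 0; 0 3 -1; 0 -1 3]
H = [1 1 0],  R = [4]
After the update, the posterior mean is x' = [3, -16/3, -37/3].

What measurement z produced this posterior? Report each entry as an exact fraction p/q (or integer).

z = [-3]

x̄ = F·x = [6, -6, -15]
P̄ = F·P·Fᵀ + Q = [41 -23 -39; -23 19 23; -39 23 57]
S = H·P̄·Hᵀ + R = [18]
K = P̄·Hᵀ·S⁻¹ = [1; -2/9; -8/9]
x' − x̄ = [-3, 2/3, 8/3] = K·y
y = (KᵀK)⁻¹·Kᵀ·(x' − x̄) = [-3]
z = y + H·x̄ = [-3] + [0] = [-3]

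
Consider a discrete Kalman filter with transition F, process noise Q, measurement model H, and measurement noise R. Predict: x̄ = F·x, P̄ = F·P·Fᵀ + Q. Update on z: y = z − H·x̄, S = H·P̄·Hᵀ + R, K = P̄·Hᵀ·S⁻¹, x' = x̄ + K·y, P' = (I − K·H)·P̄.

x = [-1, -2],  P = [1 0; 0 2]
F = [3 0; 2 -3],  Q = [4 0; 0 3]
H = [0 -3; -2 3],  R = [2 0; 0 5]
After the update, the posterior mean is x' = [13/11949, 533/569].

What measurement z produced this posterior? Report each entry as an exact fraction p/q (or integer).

z = [-3, 2]

x̄ = F·x = [-3, 4]
P̄ = F·P·Fᵀ + Q = [13 6; 6 25]
S = H·P̄·Hᵀ + R = [227 -189; -189 210]
K = P̄·Hᵀ·S⁻¹ = [-252/569 -5218/11949; -183/569 6/569]
x' − x̄ = [35860/11949, -1743/569] = K·y
y = (KᵀK)⁻¹·Kᵀ·(x' − x̄) = [9, -16]
z = y + H·x̄ = [9, -16] + [-12, 18] = [-3, 2]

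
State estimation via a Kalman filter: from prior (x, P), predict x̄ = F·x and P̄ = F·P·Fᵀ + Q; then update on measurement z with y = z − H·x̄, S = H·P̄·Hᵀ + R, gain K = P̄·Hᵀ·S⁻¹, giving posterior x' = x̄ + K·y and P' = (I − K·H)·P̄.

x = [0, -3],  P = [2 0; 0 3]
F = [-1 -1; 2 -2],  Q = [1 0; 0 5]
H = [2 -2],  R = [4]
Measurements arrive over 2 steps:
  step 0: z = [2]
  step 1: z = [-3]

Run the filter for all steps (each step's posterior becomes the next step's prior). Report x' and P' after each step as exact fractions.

step 0: x' = [25/7, 19/7], P' = [38/7 37/7; 37/7 171/28]
step 1: x' = [-2731/1694, 87/847], P' = [6326/847 5717/847; 5717/847 5927/847]

step 0: x̄ = F·x = [3, 6]
step 0: P̄ = F·P·Fᵀ + Q = [6 2; 2 25]
step 0: y = z − H·x̄ = [8]
step 0: S = H·P̄·Hᵀ + R = [112]
step 0: K = P̄·Hᵀ·S⁻¹ = [1/14; -23/56]
step 0: x' = x̄ + K·y = [25/7, 19/7]
step 0: P' = (I − K·H)·P̄ = [38/7 37/7; 37/7 171/28]
step 1: x̄ = F·x = [-44/7, 12/7]
step 1: P̄ = F·P·Fᵀ + Q = [647/28 19/14; 19/14 62/7]
step 1: y = z − H·x̄ = [13]
step 1: S = H·P̄·Hᵀ + R = [121]
step 1: K = P̄·Hᵀ·S⁻¹ = [87/242; -15/121]
step 1: x' = x̄ + K·y = [-2731/1694, 87/847]
step 1: P' = (I − K·H)·P̄ = [6326/847 5717/847; 5717/847 5927/847]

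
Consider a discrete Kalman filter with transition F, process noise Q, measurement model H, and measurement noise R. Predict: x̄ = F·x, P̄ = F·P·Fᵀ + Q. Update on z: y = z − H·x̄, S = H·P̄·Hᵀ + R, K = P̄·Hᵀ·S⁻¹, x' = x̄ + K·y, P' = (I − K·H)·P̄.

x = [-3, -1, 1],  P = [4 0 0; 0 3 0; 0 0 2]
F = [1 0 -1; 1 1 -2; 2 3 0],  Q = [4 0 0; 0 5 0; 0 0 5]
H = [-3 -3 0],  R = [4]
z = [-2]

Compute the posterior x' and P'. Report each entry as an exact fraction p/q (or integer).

x' = [28/209, 90/209, -681/209]
P' = [632/209 -596/209 -353/209; -596/209 652/209 403/209; -353/209 403/209 14439/418]

x̄ = F·x = [-4, -6, -9]
P̄ = F·P·Fᵀ + Q = [10 8 8; 8 20 17; 8 17 48]
y = z − H·x̄ = [-32]
S = H·P̄·Hᵀ + R = [418]
K = P̄·Hᵀ·S⁻¹ = [-27/209; -42/209; -75/418]
x' = x̄ + K·y = [28/209, 90/209, -681/209]
P' = (I − K·H)·P̄ = [632/209 -596/209 -353/209; -596/209 652/209 403/209; -353/209 403/209 14439/418]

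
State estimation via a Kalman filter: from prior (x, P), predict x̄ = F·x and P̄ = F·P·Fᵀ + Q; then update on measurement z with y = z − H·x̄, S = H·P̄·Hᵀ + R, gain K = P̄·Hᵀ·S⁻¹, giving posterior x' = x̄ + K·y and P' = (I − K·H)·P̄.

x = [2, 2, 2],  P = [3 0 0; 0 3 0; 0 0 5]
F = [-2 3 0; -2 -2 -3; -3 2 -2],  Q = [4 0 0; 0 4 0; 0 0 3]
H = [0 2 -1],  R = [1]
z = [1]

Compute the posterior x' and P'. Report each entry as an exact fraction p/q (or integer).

x̄ = F·x = [2, -14, -6]
P̄ = F·P·Fᵀ + Q = [43 -6 36; -6 73 36; 36 36 62]
y = z − H·x̄ = [23]
S = H·P̄·Hᵀ + R = [211]
K = P̄·Hᵀ·S⁻¹ = [-48/211; 110/211; 10/211]
x' = x̄ + K·y = [-682/211, -424/211, -1036/211]
P' = (I − K·H)·P̄ = [6769/211 4014/211 8076/211; 4014/211 3303/211 6496/211; 8076/211 6496/211 12982/211]

x' = [-682/211, -424/211, -1036/211]
P' = [6769/211 4014/211 8076/211; 4014/211 3303/211 6496/211; 8076/211 6496/211 12982/211]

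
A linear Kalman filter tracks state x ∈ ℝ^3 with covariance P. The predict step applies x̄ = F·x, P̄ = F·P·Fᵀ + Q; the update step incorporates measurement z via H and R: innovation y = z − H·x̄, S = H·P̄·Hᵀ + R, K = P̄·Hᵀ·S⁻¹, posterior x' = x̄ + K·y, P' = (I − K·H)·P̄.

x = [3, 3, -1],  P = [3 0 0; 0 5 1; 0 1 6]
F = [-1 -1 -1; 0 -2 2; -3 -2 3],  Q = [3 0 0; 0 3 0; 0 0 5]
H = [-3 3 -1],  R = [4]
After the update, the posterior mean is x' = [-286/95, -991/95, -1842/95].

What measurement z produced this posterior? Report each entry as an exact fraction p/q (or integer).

z = [-3]

x̄ = F·x = [-5, -8, -18]
P̄ = F·P·Fᵀ + Q = [19 -2 0; -2 39 46; 0 46 94]
S = H·P̄·Hᵀ + R = [380]
K = P̄·Hᵀ·S⁻¹ = [-63/380; 77/380; 11/95]
x' − x̄ = [189/95, -231/95, -132/95] = K·y
y = (KᵀK)⁻¹·Kᵀ·(x' − x̄) = [-12]
z = y + H·x̄ = [-12] + [9] = [-3]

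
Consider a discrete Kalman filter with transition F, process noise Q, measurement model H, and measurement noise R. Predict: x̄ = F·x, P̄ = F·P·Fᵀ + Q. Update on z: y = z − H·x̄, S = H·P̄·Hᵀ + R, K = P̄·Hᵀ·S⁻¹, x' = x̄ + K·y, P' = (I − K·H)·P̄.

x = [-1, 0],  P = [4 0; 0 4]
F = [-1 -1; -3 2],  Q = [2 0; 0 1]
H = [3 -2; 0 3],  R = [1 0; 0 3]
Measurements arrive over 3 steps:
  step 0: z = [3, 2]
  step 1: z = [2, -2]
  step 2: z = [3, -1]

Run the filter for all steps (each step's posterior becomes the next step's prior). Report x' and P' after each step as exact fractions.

step 0: x̄ = F·x = [1, 3]
step 0: P̄ = F·P·Fᵀ + Q = [10 4; 4 53]
step 0: y = z − H·x̄ = [6, -7]
step 0: S = H·P̄·Hᵀ + R = [255 -282; -282 480]
step 0: K = P̄·Hᵀ·S⁻¹ = [1162/3573 772/3573; -47/7146 4679/14292]
step 0: x' = x̄ + K·y = [5141/3573, 9559/14292]
step 0: P' = (I − K·H)·P̄ = [902/3573 772/3573; 772/3573 4679/14292]
step 1: x̄ = F·x = [-3347/1588, -21287/7146]
step 1: P̄ = F·P·Fᵀ + Q = [4783/1588 253/794; 253/794 7106/3573]
step 1: y = z − H·x̄ = [33805/14292, 16523/2382]
step 1: S = H·P̄·Hᵀ + R = [460763/14292 -21593/2382; -21593/2382 8297/397]
step 1: K = P̄·Hᵀ·S⁻¹ = [438741/1409191 254760/1409191; -21593/1409191 785873/2818382]
step 1: x' = x̄ + K·y = [-165199/1409191, -3046447/2818382]
step 1: P' = (I − K·H)·P̄ = [316087/1409191 254760/1409191; 254760/1409191 785873/2818382]
step 2: x̄ = F·x = [3376845/2818382, -2550850/1409191]
step 2: P̄ = F·P·Fᵀ + Q = [8073851/2818382 417148/1409191; 417148/1409191 2768600/1409191]
step 2: y = z − H·x̄ = [-11878789/2818382, 6243359/1409191]
step 2: S = H·P̄·Hᵀ + R = [87620289/2818382 -12857268/1409191; -12857268/1409191 29144973/1409191]
step 2: K = P̄·Hᵀ·S⁻¹ = [163092569/525850713 94527368/525850713; -8571512/525850713 146076808/525850713]
step 2: x' = x̄ + K·y = [120484108/175283571, -89518678/175283571]
step 2: P' = (I − K·H)·P̄ = [117382435/525850713 94527368/525850713; 94527368/525850713 146076808/525850713]

step 0: x' = [5141/3573, 9559/14292], P' = [902/3573 772/3573; 772/3573 4679/14292]
step 1: x' = [-165199/1409191, -3046447/2818382], P' = [316087/1409191 254760/1409191; 254760/1409191 785873/2818382]
step 2: x' = [120484108/175283571, -89518678/175283571], P' = [117382435/525850713 94527368/525850713; 94527368/525850713 146076808/525850713]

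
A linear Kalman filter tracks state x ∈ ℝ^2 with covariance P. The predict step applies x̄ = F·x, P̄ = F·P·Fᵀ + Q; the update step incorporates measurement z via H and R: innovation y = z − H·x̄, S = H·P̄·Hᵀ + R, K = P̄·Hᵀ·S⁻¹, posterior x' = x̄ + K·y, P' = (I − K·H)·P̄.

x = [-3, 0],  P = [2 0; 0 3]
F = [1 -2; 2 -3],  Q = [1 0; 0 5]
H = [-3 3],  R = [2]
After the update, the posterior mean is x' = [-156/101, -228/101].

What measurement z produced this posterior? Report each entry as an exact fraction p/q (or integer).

z = [-2]

x̄ = F·x = [-3, -6]
P̄ = F·P·Fᵀ + Q = [15 22; 22 40]
S = H·P̄·Hᵀ + R = [101]
K = P̄·Hᵀ·S⁻¹ = [21/101; 54/101]
x' − x̄ = [147/101, 378/101] = K·y
y = (KᵀK)⁻¹·Kᵀ·(x' − x̄) = [7]
z = y + H·x̄ = [7] + [-9] = [-2]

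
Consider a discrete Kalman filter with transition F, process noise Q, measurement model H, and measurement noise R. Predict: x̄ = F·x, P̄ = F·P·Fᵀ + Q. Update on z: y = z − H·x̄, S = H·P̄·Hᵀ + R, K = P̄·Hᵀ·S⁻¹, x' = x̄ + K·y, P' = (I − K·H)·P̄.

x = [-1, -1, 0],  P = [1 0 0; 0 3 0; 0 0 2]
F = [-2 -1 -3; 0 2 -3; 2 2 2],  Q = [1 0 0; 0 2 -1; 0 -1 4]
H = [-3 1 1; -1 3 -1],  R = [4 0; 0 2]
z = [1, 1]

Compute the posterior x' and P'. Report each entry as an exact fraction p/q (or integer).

x' = [-37/241, 2954/10363, 704/10363]
P' = [266/241 222/241 344/241; 222/241 45989/41452 69623/41452; 344/241 69623/41452 151045/41452]

x̄ = F·x = [3, -2, -4]
P̄ = F·P·Fᵀ + Q = [26 12 -22; 12 32 -1; -22 -1 28]
y = z − H·x̄ = [16, 6]
S = H·P̄·Hᵀ + R = [356 -20; -20 234]
K = P̄·Hᵀ·S⁻¹ = [-58/241 28/241; 265/41452 3770/10363; 10791/41452 -168/10363]
x' = x̄ + K·y = [-37/241, 2954/10363, 704/10363]
P' = (I − K·H)·P̄ = [266/241 222/241 344/241; 222/241 45989/41452 69623/41452; 344/241 69623/41452 151045/41452]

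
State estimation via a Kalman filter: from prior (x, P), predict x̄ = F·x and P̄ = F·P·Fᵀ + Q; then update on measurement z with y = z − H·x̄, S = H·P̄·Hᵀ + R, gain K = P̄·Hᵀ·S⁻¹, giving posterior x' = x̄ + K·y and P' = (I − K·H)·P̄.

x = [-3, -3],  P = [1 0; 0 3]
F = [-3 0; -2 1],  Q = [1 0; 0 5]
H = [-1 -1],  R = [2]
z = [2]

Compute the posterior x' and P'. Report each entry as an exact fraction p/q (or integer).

x' = [25/9, -4]
P' = [26/9 -2; -2 3]

x̄ = F·x = [9, 3]
P̄ = F·P·Fᵀ + Q = [10 6; 6 12]
y = z − H·x̄ = [14]
S = H·P̄·Hᵀ + R = [36]
K = P̄·Hᵀ·S⁻¹ = [-4/9; -1/2]
x' = x̄ + K·y = [25/9, -4]
P' = (I − K·H)·P̄ = [26/9 -2; -2 3]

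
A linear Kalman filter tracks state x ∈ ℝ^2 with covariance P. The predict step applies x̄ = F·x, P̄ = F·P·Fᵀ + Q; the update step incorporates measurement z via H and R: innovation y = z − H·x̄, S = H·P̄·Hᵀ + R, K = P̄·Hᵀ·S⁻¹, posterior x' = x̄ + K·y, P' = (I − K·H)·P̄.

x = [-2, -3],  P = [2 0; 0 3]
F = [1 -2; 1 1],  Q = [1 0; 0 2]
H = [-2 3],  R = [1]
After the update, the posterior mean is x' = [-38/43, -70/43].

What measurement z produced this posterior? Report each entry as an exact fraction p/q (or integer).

z = [-3]

x̄ = F·x = [4, -5]
P̄ = F·P·Fᵀ + Q = [15 -4; -4 7]
S = H·P̄·Hᵀ + R = [172]
K = P̄·Hᵀ·S⁻¹ = [-21/86; 29/172]
x' − x̄ = [-210/43, 145/43] = K·y
y = (KᵀK)⁻¹·Kᵀ·(x' − x̄) = [20]
z = y + H·x̄ = [20] + [-23] = [-3]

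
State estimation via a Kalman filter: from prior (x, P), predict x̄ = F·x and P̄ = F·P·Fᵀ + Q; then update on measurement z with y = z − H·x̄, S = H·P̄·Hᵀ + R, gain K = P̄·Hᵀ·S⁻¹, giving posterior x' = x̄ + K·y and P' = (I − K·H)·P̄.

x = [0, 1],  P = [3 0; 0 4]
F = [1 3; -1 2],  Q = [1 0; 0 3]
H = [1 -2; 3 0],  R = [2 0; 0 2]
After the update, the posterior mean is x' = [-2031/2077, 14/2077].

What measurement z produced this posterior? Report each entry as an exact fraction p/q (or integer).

z = [-1, -3]

x̄ = F·x = [3, 2]
P̄ = F·P·Fᵀ + Q = [40 21; 21 22]
S = H·P̄·Hᵀ + R = [46 -6; -6 362]
K = P̄·Hᵀ·S⁻¹ = [-1/4154 1377/4154; -1987/4154 345/2077]
x' − x̄ = [-8262/2077, -4140/2077] = K·y
y = (KᵀK)⁻¹·Kᵀ·(x' − x̄) = [0, -12]
z = y + H·x̄ = [0, -12] + [-1, 9] = [-1, -3]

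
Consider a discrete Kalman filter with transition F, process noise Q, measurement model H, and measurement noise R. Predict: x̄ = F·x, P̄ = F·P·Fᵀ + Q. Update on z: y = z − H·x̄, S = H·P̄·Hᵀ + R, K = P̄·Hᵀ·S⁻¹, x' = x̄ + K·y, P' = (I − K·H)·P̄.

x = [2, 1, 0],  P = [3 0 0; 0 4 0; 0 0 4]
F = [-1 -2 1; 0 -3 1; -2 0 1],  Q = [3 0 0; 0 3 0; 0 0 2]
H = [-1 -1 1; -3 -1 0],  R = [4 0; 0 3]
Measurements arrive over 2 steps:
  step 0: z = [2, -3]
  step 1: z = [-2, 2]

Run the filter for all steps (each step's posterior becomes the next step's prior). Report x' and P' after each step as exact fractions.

step 0: x̄ = F·x = [-4, -3, -4]
step 0: P̄ = F·P·Fᵀ + Q = [26 28 10; 28 43 4; 10 4 18]
step 0: y = z − H·x̄ = [-1, -18]
step 0: S = H·P̄·Hᵀ + R = [119 199; 199 448]
step 0: K = P̄·Hᵀ·S⁻¹ = [1382/13711 -3858/13711; -4743/13711 -1780/13711; 8558/13711 -4842/13711]
step 0: x' = x̄ + K·y = [13218/13711, -4350/13711, 23754/13711]
step 0: P' = (I − K·H)·P̄ = [8346/13711 -13464/13711 410/13711; -13464/13711 45732/13711 13296/13711; 410/13711 13296/13711 47938/13711]
step 1: x̄ = F·x = [19236/13711, 36804/13711, -2682/13711]
step 1: P̄ = F·P·Fᵀ + Q = [172485/13711 215048/13711 -17048/13711; 215048/13711 420883/13711 -73554/13711; -17048/13711 -73554/13711 107104/13711]
step 1: y = z − H·x̄ = [31300/13711, 121934/13711]
step 1: S = H·P̄·Hᵀ + R = [1366616/13711 1923228/13711; 1923228/13711 3304669/13711]
step 1: K = P̄·Hᵀ·S⁻¹ = [1046809/11923384 -813029/2980846; -21471819/59616920 -1683833/14904230; 3016047/5961692 -382575/1490423]
step 1: x' = x̄ + K·y = [-2450955/2980846, 12778193/14904230, -1972551/1490423]
step 1: P' = (I − K·H)·P̄ = [7143111/11923384 -11672985/11923384 -171319/5961692; -11672985/11923384 195300771/59616920 5104857/5961692; -171319/5961692 5104857/5961692 8498863/2980846]

step 0: x' = [13218/13711, -4350/13711, 23754/13711], P' = [8346/13711 -13464/13711 410/13711; -13464/13711 45732/13711 13296/13711; 410/13711 13296/13711 47938/13711]
step 1: x' = [-2450955/2980846, 12778193/14904230, -1972551/1490423], P' = [7143111/11923384 -11672985/11923384 -171319/5961692; -11672985/11923384 195300771/59616920 5104857/5961692; -171319/5961692 5104857/5961692 8498863/2980846]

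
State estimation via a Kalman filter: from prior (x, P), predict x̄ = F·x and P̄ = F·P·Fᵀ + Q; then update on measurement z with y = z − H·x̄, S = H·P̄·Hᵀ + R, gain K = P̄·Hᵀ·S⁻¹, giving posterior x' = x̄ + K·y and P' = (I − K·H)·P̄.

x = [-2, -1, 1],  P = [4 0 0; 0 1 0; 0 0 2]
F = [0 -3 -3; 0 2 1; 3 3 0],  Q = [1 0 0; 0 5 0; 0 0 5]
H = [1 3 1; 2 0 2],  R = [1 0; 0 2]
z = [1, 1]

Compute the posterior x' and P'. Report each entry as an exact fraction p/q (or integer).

x̄ = F·x = [0, -1, -9]
P̄ = F·P·Fᵀ + Q = [28 -12 -9; -12 11 6; -9 6 50]
y = z − H·x̄ = [13, 19]
S = H·P̄·Hᵀ + R = [124 84; 84 242]
K = P̄·Hᵀ·S⁻¹ = [-3653/11476 1535/5738; 3771/11476 -939/5738; 3695/11476 1303/5738]
x' = x̄ + K·y = [10841/11476, 1865/11476, -5735/11476]
P' = (I − K·H)·P̄ = [142567/11476 -2241/11476 -139497/11476; -2241/11476 1883/11476 363/11476; -139497/11476 363/11476 142103/11476]

x' = [10841/11476, 1865/11476, -5735/11476]
P' = [142567/11476 -2241/11476 -139497/11476; -2241/11476 1883/11476 363/11476; -139497/11476 363/11476 142103/11476]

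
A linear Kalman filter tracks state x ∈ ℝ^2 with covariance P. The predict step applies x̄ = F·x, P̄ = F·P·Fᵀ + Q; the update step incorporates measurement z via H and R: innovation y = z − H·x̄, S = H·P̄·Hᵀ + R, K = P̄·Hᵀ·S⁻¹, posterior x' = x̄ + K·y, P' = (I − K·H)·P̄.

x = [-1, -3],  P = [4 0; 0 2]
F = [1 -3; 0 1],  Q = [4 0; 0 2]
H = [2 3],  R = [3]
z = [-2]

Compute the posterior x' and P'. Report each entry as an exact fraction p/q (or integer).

x' = [262/71, -3]
P' = [690/71 -6; -6 4]

x̄ = F·x = [8, -3]
P̄ = F·P·Fᵀ + Q = [26 -6; -6 4]
y = z − H·x̄ = [-9]
S = H·P̄·Hᵀ + R = [71]
K = P̄·Hᵀ·S⁻¹ = [34/71; 0]
x' = x̄ + K·y = [262/71, -3]
P' = (I − K·H)·P̄ = [690/71 -6; -6 4]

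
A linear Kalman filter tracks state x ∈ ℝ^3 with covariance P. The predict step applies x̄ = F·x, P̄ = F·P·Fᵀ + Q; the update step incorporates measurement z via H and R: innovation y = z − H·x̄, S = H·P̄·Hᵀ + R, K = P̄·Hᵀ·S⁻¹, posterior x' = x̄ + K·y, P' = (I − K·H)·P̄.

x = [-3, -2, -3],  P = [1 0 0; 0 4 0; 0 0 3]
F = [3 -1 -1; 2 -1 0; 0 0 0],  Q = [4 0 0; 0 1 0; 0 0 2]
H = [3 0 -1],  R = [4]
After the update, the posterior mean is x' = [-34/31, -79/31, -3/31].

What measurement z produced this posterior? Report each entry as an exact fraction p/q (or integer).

x̄ = F·x = [-4, -4, 0]
P̄ = F·P·Fᵀ + Q = [20 10 0; 10 9 0; 0 0 2]
S = H·P̄·Hᵀ + R = [186]
K = P̄·Hᵀ·S⁻¹ = [10/31; 5/31; -1/93]
x' − x̄ = [90/31, 45/31, -3/31] = K·y
y = (KᵀK)⁻¹·Kᵀ·(x' − x̄) = [9]
z = y + H·x̄ = [9] + [-12] = [-3]

z = [-3]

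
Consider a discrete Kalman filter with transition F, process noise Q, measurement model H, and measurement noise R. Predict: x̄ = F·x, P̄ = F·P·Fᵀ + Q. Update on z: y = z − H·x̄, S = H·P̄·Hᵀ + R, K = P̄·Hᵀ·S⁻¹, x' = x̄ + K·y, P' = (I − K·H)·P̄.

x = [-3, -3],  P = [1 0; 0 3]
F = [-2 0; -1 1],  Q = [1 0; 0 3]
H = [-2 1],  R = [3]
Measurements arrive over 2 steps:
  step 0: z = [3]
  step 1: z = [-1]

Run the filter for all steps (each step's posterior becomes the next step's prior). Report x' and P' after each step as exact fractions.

step 0: x' = [6/11, 45/22], P' = [23/11 34/11; 34/11 145/22]
step 1: x' = [840/1187, 802/1187], P' = [1663/1187 1958/1187; 1958/1187 4543/1187]

step 0: x̄ = F·x = [6, 0]
step 0: P̄ = F·P·Fᵀ + Q = [5 2; 2 7]
step 0: y = z − H·x̄ = [15]
step 0: S = H·P̄·Hᵀ + R = [22]
step 0: K = P̄·Hᵀ·S⁻¹ = [-4/11; 3/22]
step 0: x' = x̄ + K·y = [6/11, 45/22]
step 0: P' = (I − K·H)·P̄ = [23/11 34/11; 34/11 145/22]
step 1: x̄ = F·x = [-12/11, 3/2]
step 1: P̄ = F·P·Fᵀ + Q = [103/11 -2; -2 11/2]
step 1: y = z − H·x̄ = [-103/22]
step 1: S = H·P̄·Hᵀ + R = [1187/22]
step 1: K = P̄·Hᵀ·S⁻¹ = [-456/1187; 209/1187]
step 1: x' = x̄ + K·y = [840/1187, 802/1187]
step 1: P' = (I − K·H)·P̄ = [1663/1187 1958/1187; 1958/1187 4543/1187]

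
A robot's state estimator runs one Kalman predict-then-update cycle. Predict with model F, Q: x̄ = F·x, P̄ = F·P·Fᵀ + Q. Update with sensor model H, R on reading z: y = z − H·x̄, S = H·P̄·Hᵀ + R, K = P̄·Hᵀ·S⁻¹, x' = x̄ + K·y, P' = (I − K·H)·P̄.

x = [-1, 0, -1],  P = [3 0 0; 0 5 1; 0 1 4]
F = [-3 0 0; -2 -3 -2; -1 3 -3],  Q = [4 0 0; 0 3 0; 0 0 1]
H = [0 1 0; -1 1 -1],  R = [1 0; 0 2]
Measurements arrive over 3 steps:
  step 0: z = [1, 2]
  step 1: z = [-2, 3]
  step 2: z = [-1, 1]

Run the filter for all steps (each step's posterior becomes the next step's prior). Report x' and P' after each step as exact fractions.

step 0: x' = [-716/5271, 5767/5271, -3368/5271], P' = [77963/5271 2648/5271 -71881/5271; 2648/5271 5174/5271 2444/5271; -71881/5271 2444/5271 81173/5271]
step 1: x' = [-13832971/1004613, -4302924/2344097, 22288846/2344097], P' = [68735503/1004613 348865/334871 -21674360/334871; 348865/334871 2260232/2344097 -251101/2344097; -21674360/334871 -251101/2344097 149614403/2344097]
step 2: x' = [-54504007339/23445480216, -12205227061/23445480216, 12742166161/11722740108], P' = [2675557881473/23445480216 40042396775/23445480216 -1265215466027/11722740108; 40042396775/23445480216 22745049521/23445480216 -8737689149/11722740108; -1265215466027/11722740108 -8737689149/11722740108 613399278413/5861370054]

step 0: x̄ = F·x = [3, 4, 4]
step 0: P̄ = F·P·Fᵀ + Q = [31 18 9; 18 88 -12; 9 -12 67]
step 0: y = z − H·x̄ = [-3, 5]
step 0: S = H·P̄·Hᵀ + R = [89 82; 82 194]
step 0: K = P̄·Hᵀ·S⁻¹ = [2648/5271 -1717/5271; 5174/5271 41/5271; 2444/5271 -3424/5271]
step 0: x' = x̄ + K·y = [-716/5271, 5767/5271, -3368/5271]
step 0: P' = (I − K·H)·P̄ = [77963/5271 2648/5271 -71881/5271; 2648/5271 5174/5271 2444/5271; -71881/5271 2444/5271 81173/5271]
step 1: x̄ = F·x = [716/1757, -9133/5271, 28121/5271]
step 1: P̄ = F·P·Fᵀ + Q = [240917/1757 20108/1757 -145624/1757; 20108/1757 184979/5271 20738/5271; -145624/1757 20738/5271 369191/5271]
step 1: y = z − H·x̄ = [-1409/5271, 18405/1757]
step 1: S = H·P̄·Hᵀ + R = [190250/5271 34639/1757; 34639/1757 83865/1757]
step 1: K = P̄·Hᵀ·S⁻¹ = [348865/334871 -1332914/1004613; 2260232/2344097 34639/2344097; -251101/2344097 927508/2344097]
step 1: x' = x̄ + K·y = [-13832971/1004613, -4302924/2344097, 22288846/2344097]
step 1: P' = (I − K·H)·P̄ = [68735503/1004613 348865/334871 -21674360/334871; 348865/334871 2260232/2344097 -251101/2344097; -21674360/334871 -251101/2344097 149614403/2344097]
step 2: x̄ = F·x = [13832971/334871, 98654834/7032291, -142495133/7032291]
step 2: P̄ = F·P·Fᵀ + Q = [207545993/334871 10564631/334871 -129473522/334871; 10564631/334871 239671921/7032291 -71200852/7032291; -129473522/334871 -71200852/7032291 1827429061/7032291]
step 2: y = z − H·x̄ = [-105687125/7032291, 56374715/7032291]
step 2: S = H·P̄·Hᵀ + R = [246704212/7032291 89015522/7032291; 89015522/7032291 700430695/7032291]
step 2: K = P̄·Hᵀ·S⁻¹ = [40042396775/23445480216 -26271138161/11722740108; 22745049521/23445480216 44507761/11722740108; -8737689149/11722740108 7419805013/5861370054]
step 2: x' = x̄ + K·y = [-54504007339/23445480216, -12205227061/23445480216, 12742166161/11722740108]
step 2: P' = (I − K·H)·P̄ = [2675557881473/23445480216 40042396775/23445480216 -1265215466027/11722740108; 40042396775/23445480216 22745049521/23445480216 -8737689149/11722740108; -1265215466027/11722740108 -8737689149/11722740108 613399278413/5861370054]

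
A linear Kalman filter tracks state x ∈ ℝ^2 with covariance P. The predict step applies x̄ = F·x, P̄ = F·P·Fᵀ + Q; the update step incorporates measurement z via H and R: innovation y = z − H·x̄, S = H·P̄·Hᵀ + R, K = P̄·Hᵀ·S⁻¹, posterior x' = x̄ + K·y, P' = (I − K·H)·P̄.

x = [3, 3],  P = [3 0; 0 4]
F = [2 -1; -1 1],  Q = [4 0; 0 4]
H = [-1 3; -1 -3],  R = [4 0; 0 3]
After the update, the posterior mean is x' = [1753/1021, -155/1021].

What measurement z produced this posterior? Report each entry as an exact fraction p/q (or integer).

x̄ = F·x = [3, 0]
P̄ = F·P·Fᵀ + Q = [20 -10; -10 11]
S = H·P̄·Hᵀ + R = [183 -79; -79 62]
K = P̄·Hᵀ·S⁻¹ = [-462/1021 -424/1021; 849/5105 -812/5105]
x' − x̄ = [-1310/1021, -155/1021] = K·y
y = (KᵀK)⁻¹·Kᵀ·(x' − x̄) = [1, 2]
z = y + H·x̄ = [1, 2] + [-3, -3] = [-2, -1]

z = [-2, -1]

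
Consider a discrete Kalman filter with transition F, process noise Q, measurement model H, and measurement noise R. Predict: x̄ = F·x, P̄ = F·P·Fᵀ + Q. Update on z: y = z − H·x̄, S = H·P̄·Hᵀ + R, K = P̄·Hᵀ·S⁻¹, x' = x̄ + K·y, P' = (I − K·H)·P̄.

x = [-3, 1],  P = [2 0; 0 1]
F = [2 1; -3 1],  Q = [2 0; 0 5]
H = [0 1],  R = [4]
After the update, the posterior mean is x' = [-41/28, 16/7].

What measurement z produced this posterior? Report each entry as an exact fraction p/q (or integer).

x̄ = F·x = [-5, 10]
P̄ = F·P·Fᵀ + Q = [11 -11; -11 24]
S = H·P̄·Hᵀ + R = [28]
K = P̄·Hᵀ·S⁻¹ = [-11/28; 6/7]
x' − x̄ = [99/28, -54/7] = K·y
y = (KᵀK)⁻¹·Kᵀ·(x' − x̄) = [-9]
z = y + H·x̄ = [-9] + [10] = [1]

z = [1]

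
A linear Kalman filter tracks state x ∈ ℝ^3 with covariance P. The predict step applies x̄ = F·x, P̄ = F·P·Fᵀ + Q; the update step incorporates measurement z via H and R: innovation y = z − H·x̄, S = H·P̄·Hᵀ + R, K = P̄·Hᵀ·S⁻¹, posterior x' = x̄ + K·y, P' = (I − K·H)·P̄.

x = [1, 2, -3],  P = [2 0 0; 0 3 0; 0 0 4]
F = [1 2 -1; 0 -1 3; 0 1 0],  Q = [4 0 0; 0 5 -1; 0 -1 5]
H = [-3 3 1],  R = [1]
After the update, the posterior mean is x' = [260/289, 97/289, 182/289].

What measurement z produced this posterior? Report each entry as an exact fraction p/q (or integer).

x̄ = F·x = [8, -11, 2]
P̄ = F·P·Fᵀ + Q = [22 -18 6; -18 44 -4; 6 -4 8]
S = H·P̄·Hᵀ + R = [867]
K = P̄·Hᵀ·S⁻¹ = [-38/289; 182/867; -22/867]
x' − x̄ = [-2052/289, 3276/289, -396/289] = K·y
y = (KᵀK)⁻¹·Kᵀ·(x' − x̄) = [54]
z = y + H·x̄ = [54] + [-55] = [-1]

z = [-1]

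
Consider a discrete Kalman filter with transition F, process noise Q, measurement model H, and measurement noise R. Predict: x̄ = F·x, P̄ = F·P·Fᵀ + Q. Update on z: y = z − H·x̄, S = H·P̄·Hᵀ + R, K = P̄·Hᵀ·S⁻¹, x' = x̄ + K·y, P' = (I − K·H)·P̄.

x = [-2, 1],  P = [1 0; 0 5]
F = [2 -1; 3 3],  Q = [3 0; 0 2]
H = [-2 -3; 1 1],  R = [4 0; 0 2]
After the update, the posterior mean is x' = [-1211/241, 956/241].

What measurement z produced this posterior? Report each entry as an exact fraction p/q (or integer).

x̄ = F·x = [-5, -3]
P̄ = F·P·Fᵀ + Q = [12 -9; -9 56]
S = H·P̄·Hᵀ + R = [448 -147; -147 52]
K = P̄·Hᵀ·S⁻¹ = [597/1687 255/241; -891/1687 -142/241]
x' − x̄ = [-6/241, 1679/241] = K·y
y = (KᵀK)⁻¹·Kᵀ·(x' − x̄) = [-21, 7]
z = y + H·x̄ = [-21, 7] + [19, -8] = [-2, -1]

z = [-2, -1]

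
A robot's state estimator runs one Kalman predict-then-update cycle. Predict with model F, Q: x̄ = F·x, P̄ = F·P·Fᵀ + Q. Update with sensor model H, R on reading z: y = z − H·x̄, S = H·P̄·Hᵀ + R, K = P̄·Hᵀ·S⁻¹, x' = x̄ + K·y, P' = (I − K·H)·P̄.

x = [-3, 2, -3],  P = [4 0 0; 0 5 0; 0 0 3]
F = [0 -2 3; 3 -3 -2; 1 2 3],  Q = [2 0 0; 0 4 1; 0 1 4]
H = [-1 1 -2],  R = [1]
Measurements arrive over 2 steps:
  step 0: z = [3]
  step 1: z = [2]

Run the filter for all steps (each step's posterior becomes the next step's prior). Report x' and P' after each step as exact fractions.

step 0: x̄ = F·x = [-13, -9, -8]
step 0: P̄ = F·P·Fᵀ + Q = [49 12 7; 12 97 -35; 7 -35 55]
step 0: y = z − H·x̄ = [-17]
step 0: S = H·P̄·Hᵀ + R = [511]
step 0: K = P̄·Hᵀ·S⁻¹ = [-51/511; 155/511; -152/511]
step 0: x' = x̄ + K·y = [-5776/511, -7234/511, -1504/511]
step 0: P' = (I − K·H)·P̄ = [22438/511 14037/511 -4175/511; 14037/511 25542/511 5675/511; -4175/511 5675/511 5001/511]
step 1: x̄ = F·x = [9956/511, 7382/511, -24756/511]
step 1: P̄ = F·P·Fᵀ + Q = [80099/511 -26926/511 -97758/511; -26926/511 319402/511 -176322/511; -97758/511 -176322/511 270857/511]
step 1: y = z − H·x̄ = [-45916/511]
step 1: S = H·P̄·Hᵀ + R = [1851548/511]
step 1: K = P̄·Hᵀ·S⁻¹ = [88491/1851548; 174743/462887; -310139/925774]
step 1: x' = x̄ + K·y = [7030753/462887, -9014614/462887, -8491310/462887]
step 1: P' = (I − K·H)·P̄ = [274905061/1851548 -54651425/462887 -123399813/925774; -54651425/462887 50306398/462887 52391540/462887; -123399813/925774 52391540/462887 57123258/462887]

step 0: x' = [-5776/511, -7234/511, -1504/511], P' = [22438/511 14037/511 -4175/511; 14037/511 25542/511 5675/511; -4175/511 5675/511 5001/511]
step 1: x' = [7030753/462887, -9014614/462887, -8491310/462887], P' = [274905061/1851548 -54651425/462887 -123399813/925774; -54651425/462887 50306398/462887 52391540/462887; -123399813/925774 52391540/462887 57123258/462887]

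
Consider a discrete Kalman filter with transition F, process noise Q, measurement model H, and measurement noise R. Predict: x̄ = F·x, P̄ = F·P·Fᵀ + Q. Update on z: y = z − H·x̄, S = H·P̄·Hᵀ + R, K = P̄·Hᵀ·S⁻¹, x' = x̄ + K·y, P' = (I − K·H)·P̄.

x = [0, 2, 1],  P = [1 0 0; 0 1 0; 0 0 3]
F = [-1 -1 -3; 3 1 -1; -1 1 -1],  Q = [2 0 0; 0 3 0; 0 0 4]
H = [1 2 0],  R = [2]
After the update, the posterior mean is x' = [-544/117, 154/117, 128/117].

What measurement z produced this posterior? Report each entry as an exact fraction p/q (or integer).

x̄ = F·x = [-5, 1, 1]
P̄ = F·P·Fᵀ + Q = [31 5 9; 5 16 1; 9 1 9]
S = H·P̄·Hᵀ + R = [117]
K = P̄·Hᵀ·S⁻¹ = [41/117; 37/117; 11/117]
x' − x̄ = [41/117, 37/117, 11/117] = K·y
y = (KᵀK)⁻¹·Kᵀ·(x' − x̄) = [1]
z = y + H·x̄ = [1] + [-3] = [-2]

z = [-2]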